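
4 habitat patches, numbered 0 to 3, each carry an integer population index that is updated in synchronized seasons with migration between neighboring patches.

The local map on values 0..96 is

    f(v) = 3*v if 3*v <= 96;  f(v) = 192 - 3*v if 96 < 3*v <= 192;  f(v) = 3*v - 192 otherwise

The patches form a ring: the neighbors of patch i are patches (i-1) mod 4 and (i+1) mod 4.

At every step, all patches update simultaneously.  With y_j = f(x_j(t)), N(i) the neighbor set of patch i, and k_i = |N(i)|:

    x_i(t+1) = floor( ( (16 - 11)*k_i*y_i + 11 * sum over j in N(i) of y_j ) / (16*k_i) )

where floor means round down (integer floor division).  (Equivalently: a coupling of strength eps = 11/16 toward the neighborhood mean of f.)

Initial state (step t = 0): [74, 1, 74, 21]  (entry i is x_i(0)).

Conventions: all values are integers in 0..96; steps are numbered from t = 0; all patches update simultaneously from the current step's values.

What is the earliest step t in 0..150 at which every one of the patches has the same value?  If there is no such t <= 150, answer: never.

Simulating step by step:
t=0: [74, 1, 74, 21]  (not all equal)
t=1: [32, 21, 32, 40]  (not all equal)
t=2: [76, 85, 76, 88]  (not all equal)
t=3: [57, 44, 57, 47]  (not all equal)
t=4: [44, 33, 44, 30]  (not all equal)
t=5: [81, 70, 81, 69]  (not all equal)
t=6: [27, 40, 27, 39]  (not all equal)
t=7: [75, 78, 75, 79]  (not all equal)
t=8: [40, 35, 40, 36]  (not all equal)
t=9: [81, 76, 81, 75]  (not all equal)
t=10: [39, 46, 39, 45]  (not all equal)
t=11: [61, 68, 61, 69]  (not all equal)
t=12: [12, 9, 12, 10]  (not all equal)
t=13: [30, 33, 30, 34]  (not all equal)
t=14: [91, 90, 91, 90]  (not all equal)
t=15: [78, 80, 78, 80]  (not all equal)
t=16: [46, 43, 46, 43]  (not all equal)
t=17: [60, 56, 60, 56]  (not all equal)
t=18: [20, 15, 20, 15]  (not all equal)
t=19: [49, 55, 49, 55]  (not all equal)
t=20: [32, 39, 32, 39]  (not all equal)
t=21: [81, 89, 81, 89]  (not all equal)
t=22: [67, 58, 67, 58]  (not all equal)
t=23: [15, 11, 15, 11]  (not all equal)
t=24: [36, 41, 36, 41]  (not all equal)
t=25: [73, 79, 73, 79]  (not all equal)
t=26: [39, 32, 39, 32]  (not all equal)
t=27: [89, 81, 89, 81]  (not all equal)
t=28: [58, 67, 58, 67]  (not all equal)
t=29: [11, 15, 11, 15]  (not all equal)
t=30: [41, 36, 41, 36]  (not all equal)
t=31: [79, 73, 79, 73]  (not all equal)
t=32: [32, 39, 32, 39]  (not all equal)

Answer: never
Key observation: The state at step 20 reappears at step 32 — the system is in a cycle of period 12 from step 20 on.  No step 0..32 is synchronized, and the cycle repeats forever, so no step up to 150 (or ever) has all patches equal.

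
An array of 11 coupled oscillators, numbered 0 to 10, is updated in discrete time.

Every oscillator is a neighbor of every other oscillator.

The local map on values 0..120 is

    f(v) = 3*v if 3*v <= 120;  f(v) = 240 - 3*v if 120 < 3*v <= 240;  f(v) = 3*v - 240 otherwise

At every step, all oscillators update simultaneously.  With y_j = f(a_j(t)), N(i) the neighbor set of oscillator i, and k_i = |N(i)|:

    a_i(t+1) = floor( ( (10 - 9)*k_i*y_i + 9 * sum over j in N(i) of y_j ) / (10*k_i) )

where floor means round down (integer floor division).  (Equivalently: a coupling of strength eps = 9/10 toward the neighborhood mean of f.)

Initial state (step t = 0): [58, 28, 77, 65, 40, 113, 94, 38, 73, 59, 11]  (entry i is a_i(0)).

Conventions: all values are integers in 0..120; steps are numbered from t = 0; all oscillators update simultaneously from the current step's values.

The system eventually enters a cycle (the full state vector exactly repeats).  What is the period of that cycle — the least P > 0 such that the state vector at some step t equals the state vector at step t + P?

Simulating step by step:
t=0: [58, 28, 77, 65, 40, 113, 94, 38, 73, 59, 11]
t=1: [63, 63, 62, 63, 63, 63, 63, 63, 62, 63, 62]
t=2: [51, 51, 51, 51, 51, 51, 51, 51, 51, 51, 51]
t=3: [87, 87, 87, 87, 87, 87, 87, 87, 87, 87, 87]
t=4: [21, 21, 21, 21, 21, 21, 21, 21, 21, 21, 21]
t=5: [63, 63, 63, 63, 63, 63, 63, 63, 63, 63, 63]
t=6: [51, 51, 51, 51, 51, 51, 51, 51, 51, 51, 51]

Answer: 4
Key observation: The state at step 2, [51, 51, 51, 51, 51, 51, 51, 51, 51, 51, 51], reappears at step 6 — and no state repeats earlier — so the cycle the system enters has period 4.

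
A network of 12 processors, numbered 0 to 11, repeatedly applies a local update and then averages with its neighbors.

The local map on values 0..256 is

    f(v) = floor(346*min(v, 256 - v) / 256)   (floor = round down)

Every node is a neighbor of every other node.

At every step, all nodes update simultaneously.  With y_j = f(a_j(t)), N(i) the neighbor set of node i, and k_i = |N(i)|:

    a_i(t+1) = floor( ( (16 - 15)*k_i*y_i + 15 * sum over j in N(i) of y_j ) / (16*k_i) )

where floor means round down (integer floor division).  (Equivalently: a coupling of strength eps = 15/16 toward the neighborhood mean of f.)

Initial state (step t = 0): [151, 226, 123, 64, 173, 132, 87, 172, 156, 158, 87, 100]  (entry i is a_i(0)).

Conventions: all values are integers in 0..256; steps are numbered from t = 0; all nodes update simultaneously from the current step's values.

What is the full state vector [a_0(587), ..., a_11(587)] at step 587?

Simulating step by step:
t=0: [151, 226, 123, 64, 173, 132, 87, 172, 156, 158, 87, 100]
t=1: [121, 123, 120, 122, 121, 120, 121, 121, 121, 121, 121, 121]
t=2: [163, 163, 163, 163, 163, 163, 163, 163, 163, 163, 163, 163]
t=3: [125, 125, 125, 125, 125, 125, 125, 125, 125, 125, 125, 125]
t=4: [168, 168, 168, 168, 168, 168, 168, 168, 168, 168, 168, 168]
t=5: [118, 118, 118, 118, 118, 118, 118, 118, 118, 118, 118, 118]
t=6: [159, 159, 159, 159, 159, 159, 159, 159, 159, 159, 159, 159]
t=7: [131, 131, 131, 131, 131, 131, 131, 131, 131, 131, 131, 131]
t=8: [168, 168, 168, 168, 168, 168, 168, 168, 168, 168, 168, 168]

Answer: [131, 131, 131, 131, 131, 131, 131, 131, 131, 131, 131, 131]
Key observation: The state at step 4, [168, 168, 168, 168, 168, 168, 168, 168, 168, 168, 168, 168], reappears at step 8: the system is in a cycle of period 4 from step 4 on.  Therefore the state at step 587 equals the state at step 4 + ((587 - 4) mod 4) = 7, which is [131, 131, 131, 131, 131, 131, 131, 131, 131, 131, 131, 131].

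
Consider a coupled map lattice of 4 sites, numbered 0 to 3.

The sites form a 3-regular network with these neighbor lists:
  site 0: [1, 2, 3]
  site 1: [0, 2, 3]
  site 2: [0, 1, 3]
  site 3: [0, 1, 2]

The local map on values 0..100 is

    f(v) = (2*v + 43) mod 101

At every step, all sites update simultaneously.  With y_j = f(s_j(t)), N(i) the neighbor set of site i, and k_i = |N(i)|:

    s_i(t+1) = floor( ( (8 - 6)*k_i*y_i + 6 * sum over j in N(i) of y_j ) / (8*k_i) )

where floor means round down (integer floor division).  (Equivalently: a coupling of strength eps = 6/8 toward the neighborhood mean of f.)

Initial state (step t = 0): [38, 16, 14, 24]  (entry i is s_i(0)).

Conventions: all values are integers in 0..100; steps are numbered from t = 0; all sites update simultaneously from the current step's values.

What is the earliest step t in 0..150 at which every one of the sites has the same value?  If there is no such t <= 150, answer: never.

Simulating step by step:
t=0: [38, 16, 14, 24]  (not all equal)
t=1: [63, 63, 63, 63]  (all equal)

Answer: 1
Key observation: Synchronization is absorbing here: once all sites are equal they stay equal, and step 1 is the first all-equal step.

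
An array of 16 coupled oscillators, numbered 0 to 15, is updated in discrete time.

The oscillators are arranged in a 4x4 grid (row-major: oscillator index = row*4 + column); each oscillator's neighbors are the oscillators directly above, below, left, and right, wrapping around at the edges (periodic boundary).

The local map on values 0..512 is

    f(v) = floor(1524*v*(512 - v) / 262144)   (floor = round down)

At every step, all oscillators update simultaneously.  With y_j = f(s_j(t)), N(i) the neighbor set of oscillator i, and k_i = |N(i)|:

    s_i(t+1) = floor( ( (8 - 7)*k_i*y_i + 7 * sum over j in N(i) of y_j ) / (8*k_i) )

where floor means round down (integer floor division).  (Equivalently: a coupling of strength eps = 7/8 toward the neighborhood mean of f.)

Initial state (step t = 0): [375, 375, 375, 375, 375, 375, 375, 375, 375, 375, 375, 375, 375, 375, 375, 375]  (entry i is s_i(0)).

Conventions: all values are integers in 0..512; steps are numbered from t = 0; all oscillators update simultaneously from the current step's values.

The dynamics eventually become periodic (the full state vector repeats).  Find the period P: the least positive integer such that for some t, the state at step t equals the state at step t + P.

Simulating step by step:
t=0: [375, 375, 375, 375, 375, 375, 375, 375, 375, 375, 375, 375, 375, 375, 375, 375]
t=1: [298, 298, 298, 298, 298, 298, 298, 298, 298, 298, 298, 298, 298, 298, 298, 298]
t=2: [370, 370, 370, 370, 370, 370, 370, 370, 370, 370, 370, 370, 370, 370, 370, 370]
t=3: [305, 305, 305, 305, 305, 305, 305, 305, 305, 305, 305, 305, 305, 305, 305, 305]
t=4: [367, 367, 367, 367, 367, 367, 367, 367, 367, 367, 367, 367, 367, 367, 367, 367]
t=5: [309, 309, 309, 309, 309, 309, 309, 309, 309, 309, 309, 309, 309, 309, 309, 309]
t=6: [364, 364, 364, 364, 364, 364, 364, 364, 364, 364, 364, 364, 364, 364, 364, 364]
t=7: [313, 313, 313, 313, 313, 313, 313, 313, 313, 313, 313, 313, 313, 313, 313, 313]
t=8: [362, 362, 362, 362, 362, 362, 362, 362, 362, 362, 362, 362, 362, 362, 362, 362]
t=9: [315, 315, 315, 315, 315, 315, 315, 315, 315, 315, 315, 315, 315, 315, 315, 315]
t=10: [360, 360, 360, 360, 360, 360, 360, 360, 360, 360, 360, 360, 360, 360, 360, 360]
t=11: [318, 318, 318, 318, 318, 318, 318, 318, 318, 318, 318, 318, 318, 318, 318, 318]
t=12: [358, 358, 358, 358, 358, 358, 358, 358, 358, 358, 358, 358, 358, 358, 358, 358]
t=13: [320, 320, 320, 320, 320, 320, 320, 320, 320, 320, 320, 320, 320, 320, 320, 320]
t=14: [357, 357, 357, 357, 357, 357, 357, 357, 357, 357, 357, 357, 357, 357, 357, 357]
t=15: [321, 321, 321, 321, 321, 321, 321, 321, 321, 321, 321, 321, 321, 321, 321, 321]
t=16: [356, 356, 356, 356, 356, 356, 356, 356, 356, 356, 356, 356, 356, 356, 356, 356]
t=17: [322, 322, 322, 322, 322, 322, 322, 322, 322, 322, 322, 322, 322, 322, 322, 322]
t=18: [355, 355, 355, 355, 355, 355, 355, 355, 355, 355, 355, 355, 355, 355, 355, 355]
t=19: [324, 324, 324, 324, 324, 324, 324, 324, 324, 324, 324, 324, 324, 324, 324, 324]
t=20: [354, 354, 354, 354, 354, 354, 354, 354, 354, 354, 354, 354, 354, 354, 354, 354]
t=21: [325, 325, 325, 325, 325, 325, 325, 325, 325, 325, 325, 325, 325, 325, 325, 325]
t=22: [353, 353, 353, 353, 353, 353, 353, 353, 353, 353, 353, 353, 353, 353, 353, 353]
t=23: [326, 326, 326, 326, 326, 326, 326, 326, 326, 326, 326, 326, 326, 326, 326, 326]
t=24: [352, 352, 352, 352, 352, 352, 352, 352, 352, 352, 352, 352, 352, 352, 352, 352]
t=25: [327, 327, 327, 327, 327, 327, 327, 327, 327, 327, 327, 327, 327, 327, 327, 327]
t=26: [351, 351, 351, 351, 351, 351, 351, 351, 351, 351, 351, 351, 351, 351, 351, 351]
t=27: [328, 328, 328, 328, 328, 328, 328, 328, 328, 328, 328, 328, 328, 328, 328, 328]
t=28: [350, 350, 350, 350, 350, 350, 350, 350, 350, 350, 350, 350, 350, 350, 350, 350]
t=29: [329, 329, 329, 329, 329, 329, 329, 329, 329, 329, 329, 329, 329, 329, 329, 329]
t=30: [350, 350, 350, 350, 350, 350, 350, 350, 350, 350, 350, 350, 350, 350, 350, 350]

Answer: 2
Key observation: The state at step 28, [350, 350, 350, 350, 350, 350, 350, 350, 350, 350, 350, 350, 350, 350, 350, 350], reappears at step 30 — and no state repeats earlier — so the cycle the system enters has period 2.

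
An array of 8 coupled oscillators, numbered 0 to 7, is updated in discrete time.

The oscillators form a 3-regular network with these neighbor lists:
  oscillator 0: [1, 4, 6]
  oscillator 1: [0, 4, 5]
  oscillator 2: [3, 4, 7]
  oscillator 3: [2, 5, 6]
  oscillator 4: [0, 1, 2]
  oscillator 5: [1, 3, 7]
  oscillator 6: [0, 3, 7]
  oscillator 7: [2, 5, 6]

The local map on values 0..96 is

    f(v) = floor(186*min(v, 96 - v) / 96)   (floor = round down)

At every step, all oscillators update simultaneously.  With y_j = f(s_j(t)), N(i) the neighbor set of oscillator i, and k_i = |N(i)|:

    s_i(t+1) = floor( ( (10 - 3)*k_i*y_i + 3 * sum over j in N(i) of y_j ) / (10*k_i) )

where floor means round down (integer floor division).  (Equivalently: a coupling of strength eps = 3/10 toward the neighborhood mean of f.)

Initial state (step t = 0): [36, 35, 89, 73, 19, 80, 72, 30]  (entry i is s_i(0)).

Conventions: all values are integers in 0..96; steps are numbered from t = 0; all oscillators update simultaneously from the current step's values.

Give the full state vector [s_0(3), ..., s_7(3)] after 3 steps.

Answer: [51, 51, 69, 45, 52, 41, 25, 30]

Derivation:
t=0: [36, 35, 89, 73, 19, 80, 72, 30]
t=1: [63, 60, 22, 39, 40, 38, 49, 49]
t=2: [67, 69, 53, 73, 71, 74, 86, 84]
t=3: [51, 51, 69, 45, 52, 41, 25, 30]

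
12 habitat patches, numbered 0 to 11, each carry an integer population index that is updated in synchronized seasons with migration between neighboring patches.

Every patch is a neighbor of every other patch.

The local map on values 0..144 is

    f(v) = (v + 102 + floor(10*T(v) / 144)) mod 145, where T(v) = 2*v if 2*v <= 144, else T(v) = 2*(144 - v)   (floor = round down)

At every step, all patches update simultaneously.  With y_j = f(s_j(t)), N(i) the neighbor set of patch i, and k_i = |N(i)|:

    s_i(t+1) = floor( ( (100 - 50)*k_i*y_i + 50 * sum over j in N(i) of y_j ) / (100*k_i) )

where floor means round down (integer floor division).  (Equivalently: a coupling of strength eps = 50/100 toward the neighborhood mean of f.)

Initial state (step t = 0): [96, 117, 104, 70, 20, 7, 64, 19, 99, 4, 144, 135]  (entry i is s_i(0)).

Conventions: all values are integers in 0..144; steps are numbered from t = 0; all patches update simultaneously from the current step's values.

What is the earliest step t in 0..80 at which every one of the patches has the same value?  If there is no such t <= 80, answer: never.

Answer: 14
Key observation: Synchronization is absorbing here: once all patches are equal they stay equal, and step 14 is the first all-equal step.

Derivation:
t=0: [96, 117, 104, 70, 20, 7, 64, 19, 99, 4, 144, 135]  (not all equal)
t=1: [71, 79, 74, 61, 101, 94, 57, 100, 72, 92, 90, 87]  (not all equal)
t=2: [41, 45, 43, 36, 53, 51, 34, 53, 42, 50, 49, 48]  (not all equal)
t=3: [19, 21, 19, 82, 25, 24, 81, 25, 19, 23, 23, 22]  (not all equal)
t=4: [117, 118, 117, 83, 120, 120, 82, 120, 117, 119, 119, 119]  (not all equal)
t=5: [75, 75, 75, 61, 76, 76, 61, 76, 75, 75, 75, 75]  (not all equal)
t=6: [39, 39, 39, 32, 40, 40, 32, 40, 39, 39, 39, 39]  (not all equal)
t=7: [13, 13, 13, 75, 14, 14, 75, 14, 13, 13, 13, 13]  (not all equal)
t=8: [109, 109, 109, 75, 109, 109, 75, 109, 109, 109, 109, 109]  (not all equal)
t=9: [67, 67, 67, 54, 67, 67, 54, 67, 67, 67, 67, 67]  (not all equal)
t=10: [31, 31, 31, 24, 31, 31, 24, 31, 31, 31, 31, 31]  (not all equal)
t=11: [136, 136, 136, 132, 136, 136, 132, 136, 136, 136, 136, 136]  (not all equal)
t=12: [93, 93, 93, 91, 93, 93, 91, 93, 93, 93, 93, 93]  (not all equal)
t=13: [56, 56, 56, 55, 56, 56, 55, 56, 56, 56, 56, 56]  (not all equal)
t=14: [19, 19, 19, 19, 19, 19, 19, 19, 19, 19, 19, 19]  (all equal)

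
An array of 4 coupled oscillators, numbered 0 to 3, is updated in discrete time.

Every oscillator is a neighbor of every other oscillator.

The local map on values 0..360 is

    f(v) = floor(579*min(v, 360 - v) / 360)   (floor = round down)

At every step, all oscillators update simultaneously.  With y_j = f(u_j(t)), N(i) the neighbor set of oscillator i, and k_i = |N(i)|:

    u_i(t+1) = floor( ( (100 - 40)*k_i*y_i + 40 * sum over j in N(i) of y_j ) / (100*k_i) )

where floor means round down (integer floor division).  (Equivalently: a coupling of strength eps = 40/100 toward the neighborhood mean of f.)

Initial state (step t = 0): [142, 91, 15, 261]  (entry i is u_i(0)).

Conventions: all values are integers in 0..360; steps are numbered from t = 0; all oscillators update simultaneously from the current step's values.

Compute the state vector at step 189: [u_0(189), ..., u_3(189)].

Answer: [191, 191, 191, 191]
Key observation: The state at step 37, [210, 210, 210, 210], reappears at step 43: the system is in a cycle of period 6 from step 37 on.  Therefore the state at step 189 equals the state at step 37 + ((189 - 37) mod 6) = 39, which is [191, 191, 191, 191].

Derivation:
t=0: [142, 91, 15, 261]
t=1: [180, 142, 85, 148]
t=2: [253, 225, 182, 229]
t=3: [198, 219, 251, 216]
t=4: [240, 224, 200, 226]
t=5: [207, 219, 237, 218]
t=6: [234, 225, 211, 226]
t=7: [210, 217, 227, 216]
t=8: [234, 228, 221, 229]
t=9: [207, 211, 217, 210]
t=10: [242, 238, 234, 239]
t=11: [192, 195, 198, 194]
t=12: [267, 265, 262, 265]
t=13: [150, 152, 154, 152]
t=14: [242, 244, 245, 244]
t=15: [187, 186, 185, 186]
t=16: [278, 279, 280, 279]
t=17: [130, 129, 128, 129]
t=18: [207, 207, 206, 207]
t=19: [246, 246, 246, 246]
t=20: [183, 183, 183, 183]
t=21: [284, 284, 284, 284]
t=22: [122, 122, 122, 122]
t=23: [196, 196, 196, 196]
t=24: [263, 263, 263, 263]
t=25: [156, 156, 156, 156]
t=26: [250, 250, 250, 250]
t=27: [176, 176, 176, 176]
t=28: [283, 283, 283, 283]
t=29: [123, 123, 123, 123]
t=30: [197, 197, 197, 197]
t=31: [262, 262, 262, 262]
t=32: [157, 157, 157, 157]
t=33: [252, 252, 252, 252]
t=34: [173, 173, 173, 173]
t=35: [278, 278, 278, 278]
t=36: [131, 131, 131, 131]
t=37: [210, 210, 210, 210]
t=38: [241, 241, 241, 241]
t=39: [191, 191, 191, 191]
t=40: [271, 271, 271, 271]
t=41: [143, 143, 143, 143]
t=42: [229, 229, 229, 229]
t=43: [210, 210, 210, 210]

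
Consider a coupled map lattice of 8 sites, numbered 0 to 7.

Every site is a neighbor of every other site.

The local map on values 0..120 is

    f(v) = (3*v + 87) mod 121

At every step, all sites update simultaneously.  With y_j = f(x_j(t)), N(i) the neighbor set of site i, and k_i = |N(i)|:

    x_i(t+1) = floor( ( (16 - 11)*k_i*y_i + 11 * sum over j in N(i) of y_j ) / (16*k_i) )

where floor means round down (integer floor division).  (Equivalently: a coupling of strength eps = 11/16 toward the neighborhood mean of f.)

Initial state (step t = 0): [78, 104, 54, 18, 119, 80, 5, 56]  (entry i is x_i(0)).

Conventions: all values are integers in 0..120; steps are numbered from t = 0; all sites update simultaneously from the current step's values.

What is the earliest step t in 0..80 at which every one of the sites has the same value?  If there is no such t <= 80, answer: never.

Simulating step by step:
t=0: [78, 104, 54, 18, 119, 80, 5, 56]  (not all equal)
t=1: [58, 49, 43, 45, 58, 59, 63, 44]  (not all equal)
t=2: [53, 73, 69, 70, 53, 53, 56, 70]  (not all equal)
t=3: [25, 38, 35, 36, 25, 25, 27, 36]  (not all equal)
t=4: [54, 63, 61, 61, 54, 54, 56, 61]  (not all equal)
t=5: [16, 22, 20, 20, 16, 16, 17, 20]  (not all equal)
t=6: [19, 23, 22, 22, 19, 19, 20, 22]  (not all equal)
t=7: [27, 29, 29, 29, 27, 27, 27, 29]  (not all equal)
t=8: [49, 50, 50, 50, 49, 49, 49, 50]  (not all equal)
t=9: [114, 114, 114, 114, 114, 114, 114, 114]  (all equal)

Answer: 9
Key observation: Synchronization is absorbing here: once all sites are equal they stay equal, and step 9 is the first all-equal step.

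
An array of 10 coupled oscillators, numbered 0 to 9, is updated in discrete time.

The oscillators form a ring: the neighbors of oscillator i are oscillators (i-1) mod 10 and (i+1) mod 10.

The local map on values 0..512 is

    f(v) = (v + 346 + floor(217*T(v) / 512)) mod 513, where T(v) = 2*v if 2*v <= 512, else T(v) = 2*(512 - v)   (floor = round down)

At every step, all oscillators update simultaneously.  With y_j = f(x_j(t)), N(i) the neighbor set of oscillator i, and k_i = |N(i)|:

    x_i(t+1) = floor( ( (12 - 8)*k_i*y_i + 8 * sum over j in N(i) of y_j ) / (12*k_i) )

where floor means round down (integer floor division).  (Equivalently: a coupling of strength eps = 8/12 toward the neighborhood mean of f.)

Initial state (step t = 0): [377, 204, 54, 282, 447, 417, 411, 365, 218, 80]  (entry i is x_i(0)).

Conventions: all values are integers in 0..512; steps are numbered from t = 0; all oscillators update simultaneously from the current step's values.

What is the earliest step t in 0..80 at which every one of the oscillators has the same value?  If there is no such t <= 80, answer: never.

Answer: 4
Key observation: Synchronization is absorbing here: once all oscillators are equal they stay equal, and step 4 is the first all-equal step.

Derivation:
t=0: [377, 204, 54, 282, 447, 417, 411, 365, 218, 80]  (not all equal)
t=1: [342, 326, 321, 363, 324, 331, 327, 295, 350, 350]  (not all equal)
t=2: [318, 316, 317, 317, 318, 316, 314, 315, 317, 319]  (not all equal)
t=3: [315, 315, 315, 315, 315, 314, 314, 314, 314, 315]  (not all equal)
t=4: [314, 314, 314, 314, 314, 314, 314, 314, 314, 314]  (all equal)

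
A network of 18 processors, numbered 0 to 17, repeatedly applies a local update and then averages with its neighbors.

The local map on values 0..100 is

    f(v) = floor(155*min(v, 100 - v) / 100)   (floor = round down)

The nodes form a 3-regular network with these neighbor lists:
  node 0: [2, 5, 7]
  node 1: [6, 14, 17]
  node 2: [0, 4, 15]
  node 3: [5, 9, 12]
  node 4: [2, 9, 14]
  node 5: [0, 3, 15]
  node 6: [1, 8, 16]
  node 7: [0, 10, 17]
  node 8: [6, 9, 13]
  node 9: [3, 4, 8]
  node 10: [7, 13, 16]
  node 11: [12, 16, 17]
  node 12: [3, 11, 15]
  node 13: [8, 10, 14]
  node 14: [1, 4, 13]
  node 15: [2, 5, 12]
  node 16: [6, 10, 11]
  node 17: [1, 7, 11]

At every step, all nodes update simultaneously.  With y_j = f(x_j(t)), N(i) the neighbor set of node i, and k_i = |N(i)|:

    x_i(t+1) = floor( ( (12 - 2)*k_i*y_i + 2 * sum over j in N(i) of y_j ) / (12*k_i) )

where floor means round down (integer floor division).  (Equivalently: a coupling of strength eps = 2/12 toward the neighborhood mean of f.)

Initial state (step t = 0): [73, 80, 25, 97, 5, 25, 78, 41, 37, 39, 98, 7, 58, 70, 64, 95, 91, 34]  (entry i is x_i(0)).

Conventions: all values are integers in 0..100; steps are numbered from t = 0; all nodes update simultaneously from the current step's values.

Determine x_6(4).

Answer: x_6(4) = 45

Derivation:
t=0: [73, 80, 25, 97, 5, 25, 78, 41, 37, 39, 98, 7, 58, 70, 64, 95, 91, 34]
t=1: [41, 33, 34, 12, 14, 34, 33, 57, 55, 53, 9, 15, 55, 44, 50, 13, 13, 49]
t=2: [61, 53, 49, 25, 28, 48, 50, 63, 68, 66, 19, 28, 60, 65, 71, 26, 21, 70]
t=3: [61, 69, 70, 42, 45, 69, 72, 55, 51, 50, 32, 43, 58, 51, 46, 45, 34, 47]
t=4: [59, 50, 49, 64, 68, 50, 45, 67, 73, 75, 51, 65, 65, 73, 69, 66, 52, 70]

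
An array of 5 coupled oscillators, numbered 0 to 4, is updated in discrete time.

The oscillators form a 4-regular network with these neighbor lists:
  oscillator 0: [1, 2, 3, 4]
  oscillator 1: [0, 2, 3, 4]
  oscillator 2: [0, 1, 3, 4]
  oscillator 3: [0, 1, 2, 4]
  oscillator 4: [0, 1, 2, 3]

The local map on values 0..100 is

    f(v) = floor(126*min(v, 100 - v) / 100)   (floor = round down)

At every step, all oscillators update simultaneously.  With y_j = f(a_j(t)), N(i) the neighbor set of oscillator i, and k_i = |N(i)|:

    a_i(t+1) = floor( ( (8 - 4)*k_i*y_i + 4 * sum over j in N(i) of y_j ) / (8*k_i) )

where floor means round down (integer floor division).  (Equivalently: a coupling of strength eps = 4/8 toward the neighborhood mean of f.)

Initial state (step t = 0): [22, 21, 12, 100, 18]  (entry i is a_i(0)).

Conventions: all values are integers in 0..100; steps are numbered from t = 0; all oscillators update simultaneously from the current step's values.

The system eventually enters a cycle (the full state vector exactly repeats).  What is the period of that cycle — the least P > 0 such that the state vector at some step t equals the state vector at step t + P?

Answer: 2
Key observation: The state at step 6, [49, 49, 49, 49, 49], reappears at step 8 — and no state repeats earlier — so the cycle the system enters has period 2.

Derivation:
t=0: [22, 21, 12, 100, 18]
t=1: [21, 21, 16, 11, 19]
t=2: [23, 23, 21, 18, 22]
t=3: [26, 26, 26, 24, 26]
t=4: [31, 31, 31, 31, 31]
t=5: [39, 39, 39, 39, 39]
t=6: [49, 49, 49, 49, 49]
t=7: [61, 61, 61, 61, 61]
t=8: [49, 49, 49, 49, 49]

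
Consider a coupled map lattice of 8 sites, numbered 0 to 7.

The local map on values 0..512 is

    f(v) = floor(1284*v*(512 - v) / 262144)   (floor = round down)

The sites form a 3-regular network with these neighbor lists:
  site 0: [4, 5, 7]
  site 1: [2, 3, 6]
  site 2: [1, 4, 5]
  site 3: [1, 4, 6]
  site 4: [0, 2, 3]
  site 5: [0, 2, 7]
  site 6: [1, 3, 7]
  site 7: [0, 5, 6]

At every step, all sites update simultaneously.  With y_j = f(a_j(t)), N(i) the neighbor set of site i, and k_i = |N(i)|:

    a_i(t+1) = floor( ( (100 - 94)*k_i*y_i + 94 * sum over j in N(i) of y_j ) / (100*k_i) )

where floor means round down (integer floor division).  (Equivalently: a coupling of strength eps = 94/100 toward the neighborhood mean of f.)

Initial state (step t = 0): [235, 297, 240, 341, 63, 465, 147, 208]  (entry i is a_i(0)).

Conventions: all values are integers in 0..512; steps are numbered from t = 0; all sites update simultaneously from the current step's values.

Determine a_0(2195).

Answer: a_0(2195) = 307
Key observation: The state at step 4, [308, 308, 308, 308, 308, 308, 308, 308], reappears at step 6: the system is in a cycle of period 2 from step 4 on.  Therefore the state at step 2195 equals the state at step 4 + ((2195 - 4) mod 2) = 5, which is [307, 307, 307, 307, 307, 307, 307, 307].

Derivation:
t=0: [235, 297, 240, 341, 63, 465, 147, 208]
t=1: [192, 290, 193, 240, 297, 302, 299, 233]
t=2: [312, 310, 311, 313, 306, 306, 316, 307]
t=3: [307, 304, 307, 305, 305, 306, 306, 305]
t=4: [308, 308, 308, 308, 308, 308, 308, 308]
t=5: [307, 307, 307, 307, 307, 307, 307, 307]
t=6: [308, 308, 308, 308, 308, 308, 308, 308]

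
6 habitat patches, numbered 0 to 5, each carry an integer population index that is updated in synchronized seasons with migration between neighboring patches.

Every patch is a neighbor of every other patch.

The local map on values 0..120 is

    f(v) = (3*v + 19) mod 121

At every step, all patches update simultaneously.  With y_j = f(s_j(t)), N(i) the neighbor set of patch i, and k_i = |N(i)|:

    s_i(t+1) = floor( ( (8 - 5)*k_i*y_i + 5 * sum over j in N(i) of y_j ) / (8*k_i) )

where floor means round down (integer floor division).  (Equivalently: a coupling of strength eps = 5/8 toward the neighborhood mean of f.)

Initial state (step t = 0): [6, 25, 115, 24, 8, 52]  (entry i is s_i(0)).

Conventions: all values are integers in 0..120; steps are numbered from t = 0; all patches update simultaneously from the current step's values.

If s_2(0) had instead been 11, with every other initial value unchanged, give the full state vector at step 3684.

Answer: [72, 74, 72, 74, 72, 72]
Key observation: The state at step 7, [26, 28, 26, 28, 26, 26], reappears at step 12: the system is in a cycle of period 5 from step 7 on.  Therefore the state at step 3684 equals the state at step 7 + ((3684 - 7) mod 5) = 9, which is [72, 74, 72, 74, 72, 72].

Derivation:
t=0: [6, 25, 11, 24, 8, 52]
t=1: [55, 69, 59, 69, 57, 59]
t=2: [77, 87, 80, 87, 78, 80]
t=3: [18, 25, 20, 25, 18, 20]
t=4: [79, 85, 81, 85, 79, 81]
t=5: [20, 24, 21, 24, 20, 21]
t=6: [82, 85, 83, 85, 82, 83]
t=7: [26, 28, 26, 28, 26, 26]
t=8: [98, 100, 98, 100, 98, 98]
t=9: [72, 74, 72, 74, 72, 72]
t=10: [115, 117, 115, 117, 115, 115]
t=11: [2, 4, 2, 4, 2, 2]
t=12: [26, 28, 26, 28, 26, 26]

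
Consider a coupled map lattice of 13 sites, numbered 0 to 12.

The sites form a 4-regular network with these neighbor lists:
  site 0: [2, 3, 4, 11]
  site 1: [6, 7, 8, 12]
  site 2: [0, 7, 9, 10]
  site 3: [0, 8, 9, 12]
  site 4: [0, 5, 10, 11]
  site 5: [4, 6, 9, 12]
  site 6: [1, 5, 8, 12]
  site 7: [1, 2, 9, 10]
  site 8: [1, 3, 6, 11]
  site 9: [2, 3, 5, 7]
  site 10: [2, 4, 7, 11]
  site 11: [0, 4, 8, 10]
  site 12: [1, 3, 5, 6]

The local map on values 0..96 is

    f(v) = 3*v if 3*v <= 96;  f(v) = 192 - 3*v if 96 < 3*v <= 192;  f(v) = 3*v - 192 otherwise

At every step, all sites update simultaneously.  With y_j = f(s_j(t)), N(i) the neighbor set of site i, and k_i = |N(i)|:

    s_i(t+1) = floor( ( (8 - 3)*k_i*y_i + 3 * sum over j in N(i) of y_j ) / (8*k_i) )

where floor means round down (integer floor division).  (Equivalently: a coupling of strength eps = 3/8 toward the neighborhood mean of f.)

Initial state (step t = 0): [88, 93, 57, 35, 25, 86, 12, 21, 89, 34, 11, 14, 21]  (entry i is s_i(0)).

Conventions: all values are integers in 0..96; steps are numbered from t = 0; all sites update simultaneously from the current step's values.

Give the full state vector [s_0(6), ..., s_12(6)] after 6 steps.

Simulating step by step:
t=0: [88, 93, 57, 35, 25, 86, 12, 21, 89, 34, 11, 14, 21]
t=1: [66, 76, 37, 82, 66, 66, 49, 61, 70, 78, 39, 50, 65]
t=2: [20, 29, 63, 40, 15, 12, 34, 27, 27, 40, 59, 36, 15]
t=3: [56, 82, 23, 69, 46, 46, 79, 67, 81, 63, 29, 71, 54]
t=4: [29, 46, 54, 19, 51, 46, 45, 25, 44, 15, 68, 33, 34]
t=5: [74, 60, 39, 62, 47, 55, 59, 60, 61, 48, 29, 76, 77]
t=6: [34, 14, 63, 15, 48, 31, 17, 28, 12, 41, 70, 39, 30]

Answer: [34, 14, 63, 15, 48, 31, 17, 28, 12, 41, 70, 39, 30]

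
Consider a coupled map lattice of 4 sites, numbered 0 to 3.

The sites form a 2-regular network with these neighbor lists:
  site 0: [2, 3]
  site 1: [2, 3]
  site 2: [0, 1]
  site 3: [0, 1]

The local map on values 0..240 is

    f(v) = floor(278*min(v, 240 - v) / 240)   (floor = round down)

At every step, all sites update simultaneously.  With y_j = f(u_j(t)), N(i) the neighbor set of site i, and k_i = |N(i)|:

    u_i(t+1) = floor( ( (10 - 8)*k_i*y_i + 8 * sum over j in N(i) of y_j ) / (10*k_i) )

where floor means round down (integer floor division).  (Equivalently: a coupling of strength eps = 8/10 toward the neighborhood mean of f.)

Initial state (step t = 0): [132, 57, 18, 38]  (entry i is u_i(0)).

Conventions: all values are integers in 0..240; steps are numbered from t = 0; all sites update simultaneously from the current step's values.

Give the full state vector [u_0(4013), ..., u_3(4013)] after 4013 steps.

Simulating step by step:
t=0: [132, 57, 18, 38]
t=1: [50, 38, 80, 85]
t=2: [87, 84, 58, 60]
t=3: [74, 73, 92, 92]
t=4: [101, 101, 88, 88]
t=5: [104, 104, 113, 113]
t=6: [128, 128, 122, 122]
t=7: [134, 134, 130, 130]
t=8: [126, 126, 123, 123]
t=9: [134, 134, 132, 132]
t=10: [124, 124, 122, 122]
t=11: [135, 135, 134, 134]
t=12: [121, 121, 121, 121]
t=13: [137, 137, 137, 137]
t=14: [119, 119, 119, 119]
t=15: [137, 137, 137, 137]

Answer: [137, 137, 137, 137]
Key observation: The state at step 13, [137, 137, 137, 137], reappears at step 15: the system is in a cycle of period 2 from step 13 on.  Therefore the state at step 4013 equals the state at step 13 + ((4013 - 13) mod 2) = 13, which is [137, 137, 137, 137].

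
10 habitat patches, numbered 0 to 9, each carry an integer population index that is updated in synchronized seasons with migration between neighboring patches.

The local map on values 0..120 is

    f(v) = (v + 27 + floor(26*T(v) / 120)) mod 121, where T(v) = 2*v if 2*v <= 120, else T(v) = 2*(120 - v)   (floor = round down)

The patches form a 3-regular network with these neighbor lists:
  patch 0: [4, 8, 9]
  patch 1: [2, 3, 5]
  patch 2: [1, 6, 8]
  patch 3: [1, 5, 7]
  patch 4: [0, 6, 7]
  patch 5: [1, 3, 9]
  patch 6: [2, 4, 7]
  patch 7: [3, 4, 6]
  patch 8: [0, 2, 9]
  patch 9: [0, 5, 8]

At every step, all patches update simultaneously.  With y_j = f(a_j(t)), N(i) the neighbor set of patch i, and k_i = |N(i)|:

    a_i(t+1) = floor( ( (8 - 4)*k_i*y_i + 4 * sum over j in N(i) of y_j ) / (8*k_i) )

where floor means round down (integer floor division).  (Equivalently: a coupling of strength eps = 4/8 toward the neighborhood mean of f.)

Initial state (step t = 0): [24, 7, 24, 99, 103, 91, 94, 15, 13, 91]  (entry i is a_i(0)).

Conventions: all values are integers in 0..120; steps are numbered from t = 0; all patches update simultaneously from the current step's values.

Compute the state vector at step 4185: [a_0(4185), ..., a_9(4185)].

Answer: [31, 96, 47, 106, 96, 96, 96, 106, 16, 31]
Key observation: The state at step 21, [31, 96, 47, 106, 96, 96, 96, 106, 16, 31], reappears at step 24: the system is in a cycle of period 3 from step 21 on.  Therefore the state at step 4185 equals the state at step 21 + ((4185 - 21) mod 3) = 21, which is [31, 96, 47, 106, 96, 96, 96, 106, 16, 31].

Derivation:
t=0: [24, 7, 24, 99, 103, 91, 94, 15, 13, 91]
t=1: [42, 32, 46, 22, 28, 14, 26, 30, 44, 23]
t=2: [79, 68, 83, 60, 70, 55, 70, 66, 84, 66]
t=3: [40, 95, 42, 112, 98, 110, 98, 116, 23, 76]
t=4: [54, 26, 57, 19, 26, 15, 27, 19, 58, 27]
t=5: [91, 67, 93, 54, 69, 54, 70, 57, 101, 76]
t=6: [26, 94, 46, 106, 98, 88, 98, 110, 10, 21]
t=7: [50, 25, 56, 15, 22, 17, 27, 17, 56, 47]
t=8: [92, 65, 92, 51, 64, 59, 68, 54, 103, 89]
t=9: [28, 94, 46, 105, 96, 92, 96, 107, 12, 26]
t=10: [53, 25, 57, 15, 22, 20, 26, 15, 59, 52]
t=11: [96, 66, 93, 51, 64, 62, 67, 52, 107, 95]
t=12: [30, 95, 46, 105, 95, 94, 95, 105, 14, 29]
t=13: [56, 25, 57, 15, 21, 21, 25, 15, 61, 55]
t=14: [99, 66, 93, 51, 64, 64, 66, 51, 109, 98]
t=15: [31, 95, 46, 105, 95, 95, 95, 105, 15, 31]
t=16: [57, 25, 57, 15, 22, 22, 25, 15, 63, 57]
t=17: [100, 66, 93, 52, 65, 65, 66, 52, 111, 100]
t=18: [31, 95, 47, 105, 96, 96, 95, 105, 16, 31]
t=19: [57, 26, 58, 15, 22, 22, 26, 15, 63, 57]
t=20: [100, 68, 95, 52, 65, 65, 68, 52, 111, 100]
t=21: [31, 96, 47, 106, 96, 96, 96, 106, 16, 31]
t=22: [57, 26, 59, 16, 22, 22, 26, 16, 63, 57]
t=23: [100, 68, 95, 53, 65, 65, 68, 53, 111, 100]
t=24: [31, 96, 47, 106, 96, 96, 96, 106, 16, 31]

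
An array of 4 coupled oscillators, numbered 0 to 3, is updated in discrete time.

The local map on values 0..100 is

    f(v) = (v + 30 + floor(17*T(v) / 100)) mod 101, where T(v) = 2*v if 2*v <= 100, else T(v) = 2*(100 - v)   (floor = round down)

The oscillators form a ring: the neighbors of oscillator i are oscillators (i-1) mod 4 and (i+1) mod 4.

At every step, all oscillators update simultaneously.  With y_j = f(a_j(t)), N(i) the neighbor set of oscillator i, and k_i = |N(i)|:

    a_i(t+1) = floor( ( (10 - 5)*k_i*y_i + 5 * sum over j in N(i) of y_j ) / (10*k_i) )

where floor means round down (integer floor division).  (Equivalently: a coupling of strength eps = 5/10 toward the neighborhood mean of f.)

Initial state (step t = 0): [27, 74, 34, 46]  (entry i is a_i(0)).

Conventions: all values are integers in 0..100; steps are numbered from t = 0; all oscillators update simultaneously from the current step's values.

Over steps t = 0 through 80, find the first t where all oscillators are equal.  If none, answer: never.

Simulating step by step:
t=0: [27, 74, 34, 46]  (not all equal)
t=1: [58, 40, 63, 80]  (not all equal)
t=2: [25, 42, 26, 8]  (not all equal)
t=3: [63, 74, 63, 51]  (not all equal)
t=4: [29, 7, 29, 50]  (not all equal)
t=5: [68, 53, 68, 82]  (not all equal)
t=6: [32, 52, 32, 12]  (not all equal)
t=7: [72, 85, 72, 59]  (not all equal)
t=8: [10, 14, 10, 5]  (not all equal)
t=9: [42, 45, 42, 39]  (not all equal)
t=10: [86, 88, 86, 84]  (not all equal)
t=11: [19, 20, 19, 18]  (not all equal)
t=12: [55, 55, 55, 54]  (not all equal)
t=13: [99, 100, 99, 99]  (not all equal)
t=14: [28, 28, 28, 28]  (all equal)

Answer: 14
Key observation: Synchronization is absorbing here: once all oscillators are equal they stay equal, and step 14 is the first all-equal step.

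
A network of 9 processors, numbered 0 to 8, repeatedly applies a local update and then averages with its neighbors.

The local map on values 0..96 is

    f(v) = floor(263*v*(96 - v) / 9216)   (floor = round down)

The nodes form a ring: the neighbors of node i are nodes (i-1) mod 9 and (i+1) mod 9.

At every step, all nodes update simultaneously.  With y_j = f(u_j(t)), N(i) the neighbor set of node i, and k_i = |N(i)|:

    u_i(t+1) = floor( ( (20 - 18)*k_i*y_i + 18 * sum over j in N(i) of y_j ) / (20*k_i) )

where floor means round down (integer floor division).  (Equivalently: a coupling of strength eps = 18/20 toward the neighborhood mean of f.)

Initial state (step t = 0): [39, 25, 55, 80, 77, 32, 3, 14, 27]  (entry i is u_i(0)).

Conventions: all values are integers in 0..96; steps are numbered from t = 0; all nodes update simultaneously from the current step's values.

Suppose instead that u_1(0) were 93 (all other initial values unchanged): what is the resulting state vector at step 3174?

Simulating step by step:
t=0: [39, 93, 55, 80, 77, 32, 3, 14, 27]
t=1: [33, 57, 25, 50, 46, 27, 41, 30, 48]
t=2: [63, 55, 62, 58, 59, 63, 55, 63, 58]
t=3: [62, 59, 62, 61, 60, 62, 59, 62, 59]
t=4: [61, 60, 60, 60, 60, 61, 60, 61, 60]
t=5: [60, 60, 61, 61, 60, 60, 60, 60, 60]
t=6: [61, 60, 60, 60, 60, 61, 61, 61, 61]
t=7: [60, 60, 61, 61, 60, 60, 60, 60, 60]

Answer: [61, 60, 60, 60, 60, 61, 61, 61, 61]
Key observation: The state at step 5, [60, 60, 61, 61, 60, 60, 60, 60, 60], reappears at step 7: the system is in a cycle of period 2 from step 5 on.  Therefore the state at step 3174 equals the state at step 5 + ((3174 - 5) mod 2) = 6, which is [61, 60, 60, 60, 60, 61, 61, 61, 61].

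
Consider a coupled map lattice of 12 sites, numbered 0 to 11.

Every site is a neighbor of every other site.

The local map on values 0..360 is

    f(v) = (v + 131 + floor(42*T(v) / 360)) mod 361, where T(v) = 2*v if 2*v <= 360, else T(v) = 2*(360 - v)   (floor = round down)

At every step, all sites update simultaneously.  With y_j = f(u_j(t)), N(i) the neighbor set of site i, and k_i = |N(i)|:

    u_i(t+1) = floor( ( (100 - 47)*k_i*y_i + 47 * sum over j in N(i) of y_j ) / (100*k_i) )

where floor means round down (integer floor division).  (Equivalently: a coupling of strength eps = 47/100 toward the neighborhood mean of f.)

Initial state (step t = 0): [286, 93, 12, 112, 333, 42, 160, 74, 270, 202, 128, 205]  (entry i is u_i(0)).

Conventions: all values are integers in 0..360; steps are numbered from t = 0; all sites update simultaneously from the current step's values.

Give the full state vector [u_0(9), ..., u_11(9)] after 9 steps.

Answer: [310, 312, 311, 312, 311, 311, 312, 312, 310, 310, 312, 310]

Derivation:
t=0: [286, 93, 12, 112, 333, 42, 160, 74, 270, 202, 128, 205]
t=1: [118, 202, 153, 214, 136, 171, 242, 191, 112, 86, 223, 88]
t=2: [222, 92, 243, 97, 233, 254, 107, 88, 219, 203, 100, 204]
t=3: [72, 180, 80, 183, 76, 84, 188, 177, 71, 65, 184, 66]
t=4: [248, 313, 253, 314, 250, 255, 316, 311, 248, 244, 315, 245]
t=5: [54, 78, 56, 79, 55, 57, 80, 78, 54, 53, 79, 53]
t=6: [203, 218, 205, 218, 204, 205, 219, 218, 203, 203, 218, 203]
t=7: [11, 17, 12, 17, 12, 12, 17, 17, 11, 11, 17, 11]
t=8: [145, 149, 146, 149, 146, 146, 149, 149, 145, 145, 149, 145]
t=9: [310, 312, 311, 312, 311, 311, 312, 312, 310, 310, 312, 310]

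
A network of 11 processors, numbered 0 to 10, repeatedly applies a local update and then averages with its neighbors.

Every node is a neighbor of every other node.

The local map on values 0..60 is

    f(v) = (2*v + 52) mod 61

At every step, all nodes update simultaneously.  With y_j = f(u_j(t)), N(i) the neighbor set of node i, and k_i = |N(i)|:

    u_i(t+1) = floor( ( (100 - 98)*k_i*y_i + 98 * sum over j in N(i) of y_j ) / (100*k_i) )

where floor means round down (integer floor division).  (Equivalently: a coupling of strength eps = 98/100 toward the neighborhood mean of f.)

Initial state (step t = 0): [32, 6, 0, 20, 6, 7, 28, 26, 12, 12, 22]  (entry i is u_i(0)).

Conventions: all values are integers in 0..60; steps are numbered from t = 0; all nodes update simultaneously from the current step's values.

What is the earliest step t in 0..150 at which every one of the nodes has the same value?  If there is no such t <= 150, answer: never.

Simulating step by step:
t=0: [32, 6, 0, 20, 6, 7, 28, 26, 12, 12, 22]  (not all equal)
t=1: [25, 29, 25, 27, 29, 29, 26, 26, 28, 28, 27]  (not all equal)
t=2: [45, 45, 45, 45, 45, 45, 45, 45, 45, 45, 45]  (all equal)

Answer: 2
Key observation: Synchronization is absorbing here: once all nodes are equal they stay equal, and step 2 is the first all-equal step.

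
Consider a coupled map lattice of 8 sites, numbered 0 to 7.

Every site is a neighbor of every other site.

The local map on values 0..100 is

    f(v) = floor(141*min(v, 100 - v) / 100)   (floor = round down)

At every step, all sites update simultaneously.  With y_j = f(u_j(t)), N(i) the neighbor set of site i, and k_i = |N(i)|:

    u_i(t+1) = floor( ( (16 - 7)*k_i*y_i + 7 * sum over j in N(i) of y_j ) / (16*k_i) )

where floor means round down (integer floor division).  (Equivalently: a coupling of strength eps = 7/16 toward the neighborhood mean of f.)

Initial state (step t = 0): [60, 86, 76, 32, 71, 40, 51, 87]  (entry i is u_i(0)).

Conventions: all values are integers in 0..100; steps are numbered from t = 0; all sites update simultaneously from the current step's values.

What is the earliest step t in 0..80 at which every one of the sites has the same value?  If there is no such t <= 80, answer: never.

Simulating step by step:
t=0: [60, 86, 76, 32, 71, 40, 51, 87]  (not all equal)
t=1: [49, 30, 37, 43, 41, 49, 55, 30]  (not all equal)
t=2: [62, 49, 54, 58, 56, 62, 59, 49]  (not all equal)
t=3: [56, 64, 62, 59, 61, 56, 58, 64]  (not all equal)
t=4: [58, 52, 54, 56, 54, 58, 57, 52]  (not all equal)
t=5: [60, 64, 63, 62, 63, 60, 61, 64]  (not all equal)
t=6: [54, 51, 52, 52, 52, 54, 53, 51]  (not all equal)
t=7: [65, 67, 66, 66, 66, 65, 66, 67]  (not all equal)
t=8: [48, 46, 47, 47, 47, 48, 47, 46]  (not all equal)
t=9: [66, 64, 65, 65, 65, 66, 65, 64]  (not all equal)
t=10: [47, 49, 48, 48, 48, 47, 48, 49]  (not all equal)
t=11: [66, 68, 67, 67, 67, 66, 67, 68]  (not all equal)
t=12: [46, 45, 46, 46, 46, 46, 46, 45]  (not all equal)
t=13: [63, 63, 63, 63, 63, 63, 63, 63]  (all equal)

Answer: 13
Key observation: Synchronization is absorbing here: once all sites are equal they stay equal, and step 13 is the first all-equal step.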